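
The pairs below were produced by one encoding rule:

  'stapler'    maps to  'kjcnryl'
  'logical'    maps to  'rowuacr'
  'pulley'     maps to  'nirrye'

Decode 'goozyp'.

s(18)→k(10) and t(19)→j(9) fit y≡25x+2 (mod 26); the inverse of 25 mod 26 is 25. This is an affine cipher: with a=0,…,z=25, each position x becomes (25x+2) mod 26.
Undoing it on goozyp: g(6)→25·(6−2)≡22=w; o(14)→25·(14−2)≡14=o; o(14)→25·(14−2)≡14=o; z(25)→25·(25−2)≡3=d; y(24)→25·(24−2)≡4=e; p(15)→25·(15−2)≡13=n (all mod 26).

wooden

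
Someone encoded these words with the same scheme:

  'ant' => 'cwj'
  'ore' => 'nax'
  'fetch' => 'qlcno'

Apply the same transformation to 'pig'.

pry

The output letters match the input read backwards, each shifted +9: ant reversed is tna. The word is reversed, then every letter is shifted forward by 9.
Applying it to pig: reverse → gip; then shift: g+9=p, i+9=r, p+9=y.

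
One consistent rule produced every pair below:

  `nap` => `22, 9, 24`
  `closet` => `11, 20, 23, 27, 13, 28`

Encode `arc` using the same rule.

9, 26, 11

n is letter #14 and maps to 22: an offset of 8. The number is (letter's place in the alphabet, a=1) + 8.
Applying it to arc: a=1→9, r=18→26, c=3→11.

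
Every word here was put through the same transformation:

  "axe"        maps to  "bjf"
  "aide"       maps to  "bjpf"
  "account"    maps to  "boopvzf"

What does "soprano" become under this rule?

epbdbzp

The rule splits by letter class: vowels +1, consonants +12.
Applying it to soprano: s(cons)+12=e, o(vowel)+1=p, p(cons)+12=b, r(cons)+12=d, a(vowel)+1=b, n(cons)+12=z, o(vowel)+1=p.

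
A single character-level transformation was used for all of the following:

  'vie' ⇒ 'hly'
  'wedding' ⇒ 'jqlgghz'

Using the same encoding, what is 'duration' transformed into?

qrlwduxg

The output letters match the input read backwards, each shifted +3: vie reversed is eiv. The word is reversed, then every letter is shifted forward by 3.
For duration: reverse → noitarud; then shift: n+3=q, o+3=r, i+3=l, t+3=w, a+3=d, r+3=u, u+3=x, d+3=g.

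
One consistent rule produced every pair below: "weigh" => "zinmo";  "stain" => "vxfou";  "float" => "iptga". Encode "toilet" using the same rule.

In weigh: w→z is +3, e→i is +4, i→n is +5, g→m is +6 — the shift increases by 1 each position. Letter i (0-indexed) is shifted by i+3, so successive shifts are 3, 4, 5, ….
On toilet: t+3=w, o+4=s, i+5=n, l+6=r, e+7=l, t+8=b.

wsnrlb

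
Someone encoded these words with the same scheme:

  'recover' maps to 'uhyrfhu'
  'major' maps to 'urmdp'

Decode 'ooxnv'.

skull

The output letters match the input read backwards, each shifted +3: recover reversed is revocer. The word is reversed, then every letter is shifted forward by 3.
Reversing it on ooxnv: shift back: o−3=l, o−3=l, x−3=u, n−3=k, v−3=s → lluks; then reverse → skull.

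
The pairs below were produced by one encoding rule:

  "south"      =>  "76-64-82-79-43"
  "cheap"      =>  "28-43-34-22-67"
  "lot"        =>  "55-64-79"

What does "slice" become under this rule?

The formula is n = 3×(alphabet index, a=1) + 19.
For slice: s=19→76, l=12→55, i=9→46, c=3→28, e=5→34.

76-55-46-28-34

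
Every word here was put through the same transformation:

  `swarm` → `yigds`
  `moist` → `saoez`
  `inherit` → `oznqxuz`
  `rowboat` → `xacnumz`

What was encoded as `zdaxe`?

A repeating key of period 2 is used — shifts +6, +12 over and over.
Decoding zdaxe: z−6=t, d−12=r, a−6=u, x−12=l, e−6=y.

truly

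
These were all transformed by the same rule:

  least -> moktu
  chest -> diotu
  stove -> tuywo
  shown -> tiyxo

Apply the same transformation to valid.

The shift depends on letter class: consonant l→m is +1, but vowel e→o is +10. Vowels shift forward by 10 and consonants shift forward by 1.
On valid: v(cons)+1=w, a(vowel)+10=k, l(cons)+1=m, i(vowel)+10=s, d(cons)+1=e.

wkmse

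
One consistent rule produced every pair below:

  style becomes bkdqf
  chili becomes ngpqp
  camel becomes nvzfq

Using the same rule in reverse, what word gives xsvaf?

grape

s(18)→b(1) and t(19)→k(10) fit y≡9x+21 (mod 26); the inverse of 9 mod 26 is 3. Treating letters as 0–25, the rule is x ↦ 9x + 21 (mod 26).
Undoing it on xsvaf: x(23)→3·(23−21)≡6=g; s(18)→3·(18−21)≡17=r; v(21)→3·(21−21)≡0=a; a(0)→3·(0−21)≡15=p; f(5)→3·(5−21)≡4=e (all mod 26).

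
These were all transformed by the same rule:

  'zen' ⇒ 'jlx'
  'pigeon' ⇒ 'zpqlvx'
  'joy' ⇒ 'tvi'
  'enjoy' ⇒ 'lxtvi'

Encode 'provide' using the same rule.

The shift depends on letter class: consonant z→j is +10, but vowel e→l is +7. Two shifts are in play — +7 for a/e/i/o/u, +10 for every other letter.
For provide: p(cons)+10=z, r(cons)+10=b, o(vowel)+7=v, v(cons)+10=f, i(vowel)+7=p, d(cons)+10=n, e(vowel)+7=l.

zbvfpnl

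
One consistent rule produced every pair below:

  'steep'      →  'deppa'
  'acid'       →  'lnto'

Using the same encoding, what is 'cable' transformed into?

nlmwp

Compare letters: s→d is +11, t→e is +11, e→p is +11 — a constant shift. Each letter is shifted forward by 11 in the alphabet (a Caesar shift of +11).
On cable: c+11=n, a+11=l, b+11=m, l+11=w, e+11=p.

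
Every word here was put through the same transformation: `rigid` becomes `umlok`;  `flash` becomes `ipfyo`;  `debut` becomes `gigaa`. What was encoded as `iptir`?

In rigid: r→u is +3, i→m is +4, g→l is +5, i→o is +6 — the shift increases by 1 each position. Letter i (0-indexed) is shifted by i+3, so successive shifts are 3, 4, 5, ….
Decoding iptir: i−3=f, p−4=l, t−5=o, i−6=c, r−7=k.

flock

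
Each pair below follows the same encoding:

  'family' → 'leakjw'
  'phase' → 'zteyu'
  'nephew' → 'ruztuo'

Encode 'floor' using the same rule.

ljiih

Each letter's alphabet position (a=0..z=25) is mapped through 17·x+4 mod 26 — an affine cipher.
On floor: f(5)→17·5+4≡11=l; l(11)→17·11+4≡9=j; o(14)→17·14+4≡8=i; o(14)→17·14+4≡8=i; r(17)→17·17+4≡7=h (all mod 26).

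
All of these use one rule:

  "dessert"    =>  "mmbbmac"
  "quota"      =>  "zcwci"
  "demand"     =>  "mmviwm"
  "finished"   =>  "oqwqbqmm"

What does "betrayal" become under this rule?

kmcaihiu

Two shifts are in play — +8 for a/e/i/o/u, +9 for every other letter.
On betrayal: b(cons)+9=k, e(vowel)+8=m, t(cons)+9=c, r(cons)+9=a, a(vowel)+8=i, y(cons)+9=h, a(vowel)+8=i, l(cons)+9=u.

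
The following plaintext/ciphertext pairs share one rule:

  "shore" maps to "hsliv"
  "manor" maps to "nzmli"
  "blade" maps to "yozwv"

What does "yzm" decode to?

This is the alphabet-reversal cipher (Atbash): a becomes z, b becomes y, etc.
Decoding yzm: y↔b, z↔a, m↔n.

ban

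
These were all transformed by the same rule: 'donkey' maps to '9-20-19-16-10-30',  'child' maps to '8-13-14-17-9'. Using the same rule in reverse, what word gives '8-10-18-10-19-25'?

cement

d is letter #4 and maps to 9: an offset of 5. Each letter is replaced by its alphabet position (a=1..z=26) + 5.
Reversing it on 8-10-18-10-19-25: 8→(8−5)÷1=3=c, 10→(10−5)÷1=5=e, 18→(18−5)÷1=13=m, 10→(10−5)÷1=5=e, 19→(19−5)÷1=14=n, 25→(25−5)÷1=20=t.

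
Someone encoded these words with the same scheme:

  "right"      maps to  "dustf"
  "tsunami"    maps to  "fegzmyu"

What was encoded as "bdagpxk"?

proudly

Compare letters: r→d is +12, i→u is +12, g→s is +12 — a constant shift. Each letter is shifted forward by 12 in the alphabet (a Caesar shift of +12).
Decoding bdagpxk: b−12=p, d−12=r, a−12=o, g−12=u, p−12=d, x−12=l, k−12=y.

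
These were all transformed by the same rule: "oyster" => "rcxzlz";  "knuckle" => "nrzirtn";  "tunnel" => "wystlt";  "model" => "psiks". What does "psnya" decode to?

In oyster: o→r is +3, y→c is +4, s→x is +5, t→z is +6 — the shift increases by 1 each position. Each letter shifts forward by (position + 3), i.e. 3, 4, 5, … — the shift grows by one for each successive letter.
Reversing it on psnya: p−3=m, s−4=o, n−5=i, y−6=s, a−7=t.

moist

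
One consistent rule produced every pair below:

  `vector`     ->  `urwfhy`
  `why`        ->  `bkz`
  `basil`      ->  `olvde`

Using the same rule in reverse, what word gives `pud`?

The word is reversed, then every letter is shifted forward by 3.
Decoding pud: shift back: p−3=m, u−3=r, d−3=a → mra; then reverse → arm.

arm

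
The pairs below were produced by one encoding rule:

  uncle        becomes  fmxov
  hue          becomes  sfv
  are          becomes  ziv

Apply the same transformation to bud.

yfw

Each pair mirrors across the alphabet (u↔f, n↔m, c↔x): positions sum to 25. Letters are reflected about the middle of the alphabet (position → 25−position): Atbash.
On bud: b↔y, u↔f, d↔w.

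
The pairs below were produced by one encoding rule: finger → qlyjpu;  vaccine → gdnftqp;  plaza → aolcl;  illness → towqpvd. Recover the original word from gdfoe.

Shifts by position in finger: pos 0: f→q (+11), pos 1: i→l (+3), pos 2: n→y (+11), pos 3: g→j (+3) — repeating every 2. The shifts repeat in a cycle of length 2: positions 0,1,… shift by +11, +3, then the pattern repeats.
Decoding gdfoe: g−11=v, d−3=a, f−11=u, o−3=l, e−11=t.

vault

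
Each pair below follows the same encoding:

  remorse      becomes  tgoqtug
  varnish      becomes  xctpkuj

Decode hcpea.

fancy

Compare letters: r→t is +2, e→g is +2, m→o is +2 — a constant shift. Every letter moves 2 places later in the alphabet, wrapping around z→a.
Reversing it on hcpea: h−2=f, c−2=a, p−2=n, e−2=c, a−2=y.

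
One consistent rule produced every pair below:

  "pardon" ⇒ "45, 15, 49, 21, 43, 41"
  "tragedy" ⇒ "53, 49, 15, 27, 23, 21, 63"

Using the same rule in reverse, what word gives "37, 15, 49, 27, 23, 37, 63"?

p(#16)→45 and a(#1)→15: differences scale by 2, so n = 2·pos + 13. The formula is n = 2×(alphabet index, a=1) + 13.
Reversing it on 37, 15, 49, 27, 23, 37, 63: 37→(37−13)÷2=12=l, 15→(15−13)÷2=1=a, 49→(49−13)÷2=18=r, 27→(27−13)÷2=7=g, 23→(23−13)÷2=5=e, 37→(37−13)÷2=12=l, 63→(63−13)÷2=25=y.

largely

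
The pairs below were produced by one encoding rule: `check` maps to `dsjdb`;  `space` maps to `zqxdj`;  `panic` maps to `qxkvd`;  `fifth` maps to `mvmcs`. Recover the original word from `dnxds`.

coach

c(2)→d(3) and h(7)→s(18) fit y≡3x+23 (mod 26); the inverse of 3 mod 26 is 9. Treating letters as 0–25, the rule is x ↦ 3x + 23 (mod 26).
Undoing it on dnxds: d(3)→9·(3−23)≡2=c; n(13)→9·(13−23)≡14=o; x(23)→9·(23−23)≡0=a; d(3)→9·(3−23)≡2=c; s(18)→9·(18−23)≡7=h (all mod 26).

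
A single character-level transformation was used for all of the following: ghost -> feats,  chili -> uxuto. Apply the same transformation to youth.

tfgak

The output letters match the input read backwards, each shifted +12: ghost reversed is tsohg. Two steps: reverse the string, then apply a Caesar shift of +12.
For youth: reverse → htuoy; then shift: h+12=t, t+12=f, u+12=g, o+12=a, y+12=k.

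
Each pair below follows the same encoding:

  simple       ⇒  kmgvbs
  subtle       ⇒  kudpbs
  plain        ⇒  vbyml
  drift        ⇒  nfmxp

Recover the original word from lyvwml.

napkin

s(18)→k(10) and i(8)→m(12) fit y≡5x+24 (mod 26); the inverse of 5 mod 26 is 21. Each letter's alphabet position (a=0..z=25) is mapped through 5·x+24 mod 26 — an affine cipher.
Reversing it on lyvwml: l(11)→21·(11−24)≡13=n; y(24)→21·(24−24)≡0=a; v(21)→21·(21−24)≡15=p; w(22)→21·(22−24)≡10=k; m(12)→21·(12−24)≡8=i; l(11)→21·(11−24)≡13=n (all mod 26).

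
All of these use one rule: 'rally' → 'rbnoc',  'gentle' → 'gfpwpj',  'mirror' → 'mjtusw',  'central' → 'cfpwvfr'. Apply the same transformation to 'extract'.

Letter i (0-indexed) is shifted by i+0, so successive shifts are 0, 1, 2, ….
On extract: e+0=e, x+1=y, t+2=v, r+3=u, a+4=e, c+5=h, t+6=z.

eyvuehz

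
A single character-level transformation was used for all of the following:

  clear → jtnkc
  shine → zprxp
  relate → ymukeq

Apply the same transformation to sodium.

The shift increases by 1 at each position, starting from +7: 7, 8, 9, ….
For sodium: s+7=z, o+8=w, d+9=m, i+10=s, u+11=f, m+12=y.

zwmsfy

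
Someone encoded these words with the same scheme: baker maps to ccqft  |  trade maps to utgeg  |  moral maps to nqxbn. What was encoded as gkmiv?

Shifts by position in baker: pos 0: b→c (+1), pos 1: a→c (+2), pos 2: k→q (+6), pos 3: e→f (+1), pos 4: r→t (+2) — repeating every 3. It's a Vigenère-style cipher with numeric key [1,2,6]: position i shifts by key[i mod 3].
Decoding gkmiv: g−1=f, k−2=i, m−6=g, i−1=h, v−2=t.

fight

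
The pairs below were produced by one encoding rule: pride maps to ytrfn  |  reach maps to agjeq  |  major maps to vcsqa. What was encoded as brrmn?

spike

Shifts by position in pride: pos 0: p→y (+9), pos 1: r→t (+2), pos 2: i→r (+9), pos 3: d→f (+2) — repeating every 2. It's a Vigenère-style cipher with numeric key [9,2]: position i shifts by key[i mod 2].
Decoding brrmn: b−9=s, r−2=p, r−9=i, m−2=k, n−9=e.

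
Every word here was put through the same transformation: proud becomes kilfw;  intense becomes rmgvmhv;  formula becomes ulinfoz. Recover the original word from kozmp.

plank

Each pair mirrors across the alphabet (p↔k, r↔i, o↔l): positions sum to 25. This is the alphabet-reversal cipher (Atbash): a becomes z, b becomes y, etc.
Decoding kozmp: k↔p, o↔l, z↔a, m↔n, p↔k.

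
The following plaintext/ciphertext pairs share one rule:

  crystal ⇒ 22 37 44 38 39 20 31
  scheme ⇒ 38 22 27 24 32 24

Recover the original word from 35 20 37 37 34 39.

parrot

c is letter #3 and maps to 22: an offset of 19. Letters become their 1-based position plus 19 (so a→20, b→21, …).
Decoding 35 20 37 37 34 39: 35→(35−19)÷1=16=p, 20→(20−19)÷1=1=a, 37→(37−19)÷1=18=r, 37→(37−19)÷1=18=r, 34→(34−19)÷1=15=o, 39→(39−19)÷1=20=t.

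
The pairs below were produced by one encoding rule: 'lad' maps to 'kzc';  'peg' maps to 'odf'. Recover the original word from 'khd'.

lie

Compare letters: l→k is +25, a→z is +25, d→c is +25 — a constant shift. Each letter is shifted forward by 25 in the alphabet (a Caesar shift of +25).
Reversing it on khd: k−25=l, h−25=i, d−25=e.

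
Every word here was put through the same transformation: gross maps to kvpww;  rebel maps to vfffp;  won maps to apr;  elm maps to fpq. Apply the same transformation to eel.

The rule splits by letter class: vowels +1, consonants +4.
On eel: e(vowel)+1=f, e(vowel)+1=f, l(cons)+4=p.

ffp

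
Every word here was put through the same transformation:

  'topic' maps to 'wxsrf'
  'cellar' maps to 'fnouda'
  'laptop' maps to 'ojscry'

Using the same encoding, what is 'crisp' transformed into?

falbs

Shifts by position in topic: pos 0: t→w (+3), pos 1: o→x (+9), pos 2: p→s (+3), pos 3: i→r (+9) — repeating every 2. It's a Vigenère-style cipher with numeric key [3,9]: position i shifts by key[i mod 2].
On crisp: c+3=f, r+9=a, i+3=l, s+9=b, p+3=s.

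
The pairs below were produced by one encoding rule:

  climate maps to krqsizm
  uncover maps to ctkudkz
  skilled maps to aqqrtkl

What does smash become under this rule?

Shifts by position in climate: pos 0: c→k (+8), pos 1: l→r (+6), pos 2: i→q (+8), pos 3: m→s (+6) — repeating every 2. A repeating key of period 2 is used — shifts +8, +6 over and over.
Applying it to smash: s+8=a, m+6=s, a+8=i, s+6=y, h+8=p.

asiyp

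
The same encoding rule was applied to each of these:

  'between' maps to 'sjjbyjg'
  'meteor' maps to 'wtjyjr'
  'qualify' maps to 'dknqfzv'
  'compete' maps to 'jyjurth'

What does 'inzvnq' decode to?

liquid

The output letters match the input read backwards, each shifted +5: between reversed is neewteb. The word is reversed, then every letter is shifted forward by 5.
Undoing it on inzvnq: shift back: i−5=d, n−5=i, z−5=u, v−5=q, n−5=i, q−5=l → diuqil; then reverse → liquid.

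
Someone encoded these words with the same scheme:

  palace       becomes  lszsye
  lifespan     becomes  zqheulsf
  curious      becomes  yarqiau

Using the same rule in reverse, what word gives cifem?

money

p(15)→l(11) and a(0)→s(18) fit y≡3x+18 (mod 26); the inverse of 3 mod 26 is 9. Each letter's alphabet position (a=0..z=25) is mapped through 3·x+18 mod 26 — an affine cipher.
Reversing it on cifem: c(2)→9·(2−18)≡12=m; i(8)→9·(8−18)≡14=o; f(5)→9·(5−18)≡13=n; e(4)→9·(4−18)≡4=e; m(12)→9·(12−18)≡24=y (all mod 26).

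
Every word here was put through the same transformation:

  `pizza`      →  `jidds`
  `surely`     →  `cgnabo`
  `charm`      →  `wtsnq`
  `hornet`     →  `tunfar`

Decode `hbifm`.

This is an affine cipher: with a=0,…,z=25, each position x becomes (15x+18) mod 26.
Undoing it on hbifm: h(7)→7·(7−18)≡1=b; b(1)→7·(1−18)≡11=l; i(8)→7·(8−18)≡8=i; f(5)→7·(5−18)≡13=n; m(12)→7·(12−18)≡10=k (all mod 26).

blink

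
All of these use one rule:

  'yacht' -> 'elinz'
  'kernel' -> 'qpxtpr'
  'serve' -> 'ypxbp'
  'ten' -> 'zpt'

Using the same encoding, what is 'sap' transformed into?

The shift depends on letter class: consonant y→e is +6, but vowel a→l is +11. Two shifts are in play — +11 for a/e/i/o/u, +6 for every other letter.
On sap: s(cons)+6=y, a(vowel)+11=l, p(cons)+6=v.

ylv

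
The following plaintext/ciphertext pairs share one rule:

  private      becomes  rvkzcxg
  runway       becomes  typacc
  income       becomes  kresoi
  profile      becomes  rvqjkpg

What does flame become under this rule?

A repeating key of period 2 is used — shifts +2, +4 over and over.
Applying it to flame: f+2=h, l+4=p, a+2=c, m+4=q, e+2=g.

hpcqg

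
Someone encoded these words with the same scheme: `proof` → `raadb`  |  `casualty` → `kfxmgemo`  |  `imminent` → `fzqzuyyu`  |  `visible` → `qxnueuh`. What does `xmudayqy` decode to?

The output letters match the input read backwards, each shifted +12: proof reversed is foorp. Two steps: reverse the string, then apply a Caesar shift of +12.
Decoding xmudayqy: shift back: x−12=l, m−12=a, u−12=i, d−12=r, a−12=o, y−12=m, q−12=e, y−12=m → lairomem; then reverse → memorial.

memorial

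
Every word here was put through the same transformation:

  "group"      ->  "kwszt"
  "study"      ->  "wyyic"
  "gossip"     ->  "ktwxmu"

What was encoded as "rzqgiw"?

Shifts by position in group: pos 0: g→k (+4), pos 1: r→w (+5), pos 2: o→s (+4), pos 3: u→z (+5) — repeating every 2. A repeating key of period 2 is used — shifts +4, +5 over and over.
Undoing it on rzqgiw: r−4=n, z−5=u, q−4=m, g−5=b, i−4=e, w−5=r.

number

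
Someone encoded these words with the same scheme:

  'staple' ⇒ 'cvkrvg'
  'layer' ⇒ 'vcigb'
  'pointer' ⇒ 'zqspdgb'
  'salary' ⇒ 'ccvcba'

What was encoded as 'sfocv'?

Shifts by position in staple: pos 0: s→c (+10), pos 1: t→v (+2), pos 2: a→k (+10), pos 3: p→r (+2) — repeating every 2. It's a Vigenère-style cipher with numeric key [10,2]: position i shifts by key[i mod 2].
Decoding sfocv: s−10=i, f−2=d, o−10=e, c−2=a, v−10=l.

ideal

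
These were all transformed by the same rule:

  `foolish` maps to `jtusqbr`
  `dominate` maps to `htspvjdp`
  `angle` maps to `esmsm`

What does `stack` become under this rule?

wygjs

In foolish: f→j is +4, o→t is +5, o→u is +6, l→s is +7 — the shift increases by 1 each position. The shift increases by 1 at each position, starting from +4: 4, 5, 6, ….
Applying it to stack: s+4=w, t+5=y, a+6=g, c+7=j, k+8=s.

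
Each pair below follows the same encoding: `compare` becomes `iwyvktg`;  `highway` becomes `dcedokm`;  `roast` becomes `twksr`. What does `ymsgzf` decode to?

myself

c(2)→i(8) and o(14)→w(22) fit y≡25x+10 (mod 26); the inverse of 25 mod 26 is 25. Each letter's alphabet position (a=0..z=25) is mapped through 25·x+10 mod 26 — an affine cipher.
Reversing it on ymsgzf: y(24)→25·(24−10)≡12=m; m(12)→25·(12−10)≡24=y; s(18)→25·(18−10)≡18=s; g(6)→25·(6−10)≡4=e; z(25)→25·(25−10)≡11=l; f(5)→25·(5−10)≡5=f (all mod 26).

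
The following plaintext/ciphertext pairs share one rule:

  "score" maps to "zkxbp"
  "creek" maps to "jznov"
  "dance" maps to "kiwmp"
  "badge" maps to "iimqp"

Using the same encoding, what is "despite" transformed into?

In score: s→z is +7, c→k is +8, o→x is +9, r→b is +10 — the shift increases by 1 each position. The shift increases by 1 at each position, starting from +7: 7, 8, 9, ….
Applying it to despite: d+7=k, e+8=m, s+9=b, p+10=z, i+11=t, t+12=f, e+13=r.

kmbztfr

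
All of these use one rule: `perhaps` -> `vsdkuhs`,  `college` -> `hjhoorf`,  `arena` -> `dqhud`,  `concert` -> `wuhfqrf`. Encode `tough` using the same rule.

kjxrw

The output letters match the input read backwards, each shifted +3: perhaps reversed is spahrep. Two steps: reverse the string, then apply a Caesar shift of +3.
For tough: reverse → hguot; then shift: h+3=k, g+3=j, u+3=x, o+3=r, t+3=w.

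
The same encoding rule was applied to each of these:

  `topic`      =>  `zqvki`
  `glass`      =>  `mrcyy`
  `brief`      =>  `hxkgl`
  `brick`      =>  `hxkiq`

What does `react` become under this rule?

xgciz

The shift depends on letter class: consonant t→z is +6, but vowel o→q is +2. Vowels shift forward by 2 and consonants shift forward by 6.
For react: r(cons)+6=x, e(vowel)+2=g, a(vowel)+2=c, c(cons)+6=i, t(cons)+6=z.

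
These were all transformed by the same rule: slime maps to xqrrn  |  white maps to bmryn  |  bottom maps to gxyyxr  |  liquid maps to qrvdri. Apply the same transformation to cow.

hxb

The shift depends on letter class: consonant s→x is +5, but vowel i→r is +9. The rule splits by letter class: vowels +9, consonants +5.
Applying it to cow: c(cons)+5=h, o(vowel)+9=x, w(cons)+5=b.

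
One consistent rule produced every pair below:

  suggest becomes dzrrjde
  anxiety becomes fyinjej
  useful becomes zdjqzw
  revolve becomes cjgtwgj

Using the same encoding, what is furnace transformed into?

qzcyfnj

Two shifts are in play — +5 for a/e/i/o/u, +11 for every other letter.
For furnace: f(cons)+11=q, u(vowel)+5=z, r(cons)+11=c, n(cons)+11=y, a(vowel)+5=f, c(cons)+11=n, e(vowel)+5=j.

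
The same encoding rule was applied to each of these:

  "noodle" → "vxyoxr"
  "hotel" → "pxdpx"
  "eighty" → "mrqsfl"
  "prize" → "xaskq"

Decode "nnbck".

ferry

In noodle: n→v is +8, o→x is +9, o→y is +10, d→o is +11 — the shift increases by 1 each position. Each letter shifts forward by (position + 8), i.e. 8, 9, 10, … — the shift grows by one for each successive letter.
Decoding nnbck: n−8=f, n−9=e, b−10=r, c−11=r, k−12=y.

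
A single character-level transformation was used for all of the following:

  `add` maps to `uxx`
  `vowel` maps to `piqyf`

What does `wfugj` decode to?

Compare letters: a→u is +20, d→x is +20, d→x is +20 — a constant shift. Every letter moves 20 places later in the alphabet, wrapping around z→a.
Reversing it on wfugj: w−20=c, f−20=l, u−20=a, g−20=m, j−20=p.

clamp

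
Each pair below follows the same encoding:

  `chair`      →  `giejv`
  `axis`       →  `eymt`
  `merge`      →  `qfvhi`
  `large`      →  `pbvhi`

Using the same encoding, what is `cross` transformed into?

The shifts repeat in a cycle of length 2: positions 0,1,… shift by +4, +1, then the pattern repeats.
On cross: c+4=g, r+1=s, o+4=s, s+1=t, s+4=w.

gsstw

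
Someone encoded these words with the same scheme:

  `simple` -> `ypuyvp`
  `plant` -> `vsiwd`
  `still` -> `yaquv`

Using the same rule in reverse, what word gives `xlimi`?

In simple: s→y is +6, i→p is +7, m→u is +8, p→y is +9 — the shift increases by 1 each position. The shift increases by 1 at each position, starting from +6: 6, 7, 8, ….
Reversing it on xlimi: x−6=r, l−7=e, i−8=a, m−9=d, i−10=y.

ready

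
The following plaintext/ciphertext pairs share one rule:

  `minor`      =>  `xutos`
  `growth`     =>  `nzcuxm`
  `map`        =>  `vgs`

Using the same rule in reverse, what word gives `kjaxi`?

crude

The output letters match the input read backwards, each shifted +6: minor reversed is ronim. The word is reversed, then every letter is shifted forward by 6.
Decoding kjaxi: shift back: k−6=e, j−6=d, a−6=u, x−6=r, i−6=c → edurc; then reverse → crude.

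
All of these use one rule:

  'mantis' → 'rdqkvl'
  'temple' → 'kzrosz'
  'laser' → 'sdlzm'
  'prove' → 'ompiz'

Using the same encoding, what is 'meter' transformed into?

rzkzm

m(12)→r(17) and a(0)→d(3) fit y≡25x+3 (mod 26); the inverse of 25 mod 26 is 25. This is an affine cipher: with a=0,…,z=25, each position x becomes (25x+3) mod 26.
For meter: m(12)→25·12+3≡17=r; e(4)→25·4+3≡25=z; t(19)→25·19+3≡10=k; e(4)→25·4+3≡25=z; r(17)→25·17+3≡12=m (all mod 26).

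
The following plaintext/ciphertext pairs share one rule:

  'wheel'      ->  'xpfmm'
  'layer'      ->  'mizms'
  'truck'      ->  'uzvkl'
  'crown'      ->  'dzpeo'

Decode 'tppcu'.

shout

Shifts by position in wheel: pos 0: w→x (+1), pos 1: h→p (+8), pos 2: e→f (+1), pos 3: e→m (+8) — repeating every 2. It's a Vigenère-style cipher with numeric key [1,8]: position i shifts by key[i mod 2].
Reversing it on tppcu: t−1=s, p−8=h, p−1=o, c−8=u, u−1=t.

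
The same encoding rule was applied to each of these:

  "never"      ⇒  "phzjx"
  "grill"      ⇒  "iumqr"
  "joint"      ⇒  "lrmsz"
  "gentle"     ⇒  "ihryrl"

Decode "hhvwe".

In never: n→p is +2, e→h is +3, v→z is +4, e→j is +5 — the shift increases by 1 each position. Letter i (0-indexed) is shifted by i+2, so successive shifts are 2, 3, 4, ….
Reversing it on hhvwe: h−2=f, h−3=e, v−4=r, w−5=r, e−6=y.

ferry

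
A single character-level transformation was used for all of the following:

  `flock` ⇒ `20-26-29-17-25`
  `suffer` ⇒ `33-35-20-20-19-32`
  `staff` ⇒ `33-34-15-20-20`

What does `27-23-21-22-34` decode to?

might

Letters become their 1-based position plus 14 (so a→15, b→16, …).
Reversing it on 27-23-21-22-34: 27→(27−14)÷1=13=m, 23→(23−14)÷1=9=i, 21→(21−14)÷1=7=g, 22→(22−14)÷1=8=h, 34→(34−14)÷1=20=t.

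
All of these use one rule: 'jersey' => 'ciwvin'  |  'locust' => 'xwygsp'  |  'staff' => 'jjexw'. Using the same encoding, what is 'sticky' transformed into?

cogmxw

The output letters match the input read backwards, each shifted +4: jersey reversed is yesrej. Two steps: reverse the string, then apply a Caesar shift of +4.
Applying it to sticky: reverse → ykcits; then shift: y+4=c, k+4=o, c+4=g, i+4=m, t+4=x, s+4=w.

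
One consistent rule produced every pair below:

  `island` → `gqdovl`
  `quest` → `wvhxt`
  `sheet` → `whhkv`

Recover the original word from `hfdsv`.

space

Two steps: reverse the string, then apply a Caesar shift of +3.
Decoding hfdsv: shift back: h−3=e, f−3=c, d−3=a, s−3=p, v−3=s → ecaps; then reverse → space.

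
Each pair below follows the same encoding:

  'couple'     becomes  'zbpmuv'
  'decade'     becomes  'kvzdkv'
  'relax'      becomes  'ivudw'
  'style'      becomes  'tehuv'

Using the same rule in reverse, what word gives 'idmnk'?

rapid

c(2)→z(25) and o(14)→b(1) fit y≡11x+3 (mod 26); the inverse of 11 mod 26 is 19. Treating letters as 0–25, the rule is x ↦ 11x + 3 (mod 26).
Decoding idmnk: i(8)→19·(8−3)≡17=r; d(3)→19·(3−3)≡0=a; m(12)→19·(12−3)≡15=p; n(13)→19·(13−3)≡8=i; k(10)→19·(10−3)≡3=d (all mod 26).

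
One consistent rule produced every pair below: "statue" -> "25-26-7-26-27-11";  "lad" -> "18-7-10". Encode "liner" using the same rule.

s is letter #19 and maps to 25: an offset of 6. Each letter is replaced by its alphabet position (a=1..z=26) + 6.
For liner: l=12→18, i=9→15, n=14→20, e=5→11, r=18→24.

18-15-20-11-24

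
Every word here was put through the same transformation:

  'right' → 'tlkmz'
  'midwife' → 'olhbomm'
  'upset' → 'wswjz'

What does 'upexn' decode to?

In right: r→t is +2, i→l is +3, g→k is +4, h→m is +5 — the shift increases by 1 each position. Letter i (0-indexed) is shifted by i+2, so successive shifts are 2, 3, 4, ….
Decoding upexn: u−2=s, p−3=m, e−4=a, x−5=s, n−6=h.

smash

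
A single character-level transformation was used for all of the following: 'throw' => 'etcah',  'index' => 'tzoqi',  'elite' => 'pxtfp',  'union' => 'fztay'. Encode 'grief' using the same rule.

rdtqq

A repeating key of period 2 is used — shifts +11, +12 over and over.
Applying it to grief: g+11=r, r+12=d, i+11=t, e+12=q, f+11=q.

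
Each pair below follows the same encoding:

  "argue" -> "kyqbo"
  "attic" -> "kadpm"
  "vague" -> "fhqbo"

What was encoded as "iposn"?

yield

Shifts by position in argue: pos 0: a→k (+10), pos 1: r→y (+7), pos 2: g→q (+10), pos 3: u→b (+7) — repeating every 2. A repeating key of period 2 is used — shifts +10, +7 over and over.
Undoing it on iposn: i−10=y, p−7=i, o−10=e, s−7=l, n−10=d.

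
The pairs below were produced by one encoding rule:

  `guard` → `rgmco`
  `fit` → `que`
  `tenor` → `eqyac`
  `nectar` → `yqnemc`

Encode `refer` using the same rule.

cqqqc

The shift depends on letter class: consonant g→r is +11, but vowel u→g is +12. Two shifts are in play — +12 for a/e/i/o/u, +11 for every other letter.
For refer: r(cons)+11=c, e(vowel)+12=q, f(cons)+11=q, e(vowel)+12=q, r(cons)+11=c.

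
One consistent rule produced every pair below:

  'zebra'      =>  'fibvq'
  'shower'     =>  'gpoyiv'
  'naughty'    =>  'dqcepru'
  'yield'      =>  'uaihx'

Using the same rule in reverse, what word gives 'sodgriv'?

monster

z(25)→f(5) and e(4)→i(8) fit y≡11x+16 (mod 26); the inverse of 11 mod 26 is 19. Each letter's alphabet position (a=0..z=25) is mapped through 11·x+16 mod 26 — an affine cipher.
Decoding sodgriv: s(18)→19·(18−16)≡12=m; o(14)→19·(14−16)≡14=o; d(3)→19·(3−16)≡13=n; g(6)→19·(6−16)≡18=s; r(17)→19·(17−16)≡19=t; i(8)→19·(8−16)≡4=e; v(21)→19·(21−16)≡17=r (all mod 26).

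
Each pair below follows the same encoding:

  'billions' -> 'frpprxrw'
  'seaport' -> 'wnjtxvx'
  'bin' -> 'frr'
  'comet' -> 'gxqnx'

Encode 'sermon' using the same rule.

The shift depends on letter class: consonant b→f is +4, but vowel i→r is +9. Two shifts are in play — +9 for a/e/i/o/u, +4 for every other letter.
For sermon: s(cons)+4=w, e(vowel)+9=n, r(cons)+4=v, m(cons)+4=q, o(vowel)+9=x, n(cons)+4=r.

wnvqxr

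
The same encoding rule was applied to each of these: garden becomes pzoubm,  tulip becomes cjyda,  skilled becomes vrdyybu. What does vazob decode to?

g(6)→p(15) and a(0)→z(25) fit y≡7x+25 (mod 26); the inverse of 7 mod 26 is 15. This is an affine cipher: with a=0,…,z=25, each position x becomes (7x+25) mod 26.
Decoding vazob: v(21)→15·(21−25)≡18=s; a(0)→15·(0−25)≡15=p; z(25)→15·(25−25)≡0=a; o(14)→15·(14−25)≡17=r; b(1)→15·(1−25)≡4=e (all mod 26).

spare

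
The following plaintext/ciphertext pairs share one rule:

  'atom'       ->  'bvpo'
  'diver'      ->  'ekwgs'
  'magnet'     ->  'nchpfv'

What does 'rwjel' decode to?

It's a Vigenère-style cipher with numeric key [1,2]: position i shifts by key[i mod 2].
Decoding rwjel: r−1=q, w−2=u, j−1=i, e−2=c, l−1=k.

quick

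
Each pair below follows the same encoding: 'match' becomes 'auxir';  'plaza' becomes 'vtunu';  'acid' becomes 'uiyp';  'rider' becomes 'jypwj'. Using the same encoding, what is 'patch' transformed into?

m(12)→a(0) and a(0)→u(20) fit y≡7x+20 (mod 26); the inverse of 7 mod 26 is 15. Treating letters as 0–25, the rule is x ↦ 7x + 20 (mod 26).
For patch: p(15)→7·15+20≡21=v; a(0)→7·0+20≡20=u; t(19)→7·19+20≡23=x; c(2)→7·2+20≡8=i; h(7)→7·7+20≡17=r (all mod 26).

vuxir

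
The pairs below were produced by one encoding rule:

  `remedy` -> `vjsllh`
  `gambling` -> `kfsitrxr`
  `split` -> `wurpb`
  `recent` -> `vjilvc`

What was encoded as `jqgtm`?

In remedy: r→v is +4, e→j is +5, m→s is +6, e→l is +7 — the shift increases by 1 each position. Letter i (0-indexed) is shifted by i+4, so successive shifts are 4, 5, 6, ….
Decoding jqgtm: j−4=f, q−5=l, g−6=a, t−7=m, m−8=e.

flame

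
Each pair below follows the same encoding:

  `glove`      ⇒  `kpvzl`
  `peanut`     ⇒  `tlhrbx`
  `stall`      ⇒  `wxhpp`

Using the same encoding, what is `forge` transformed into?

jvvkl

The shift depends on letter class: consonant g→k is +4, but vowel o→v is +7. The rule splits by letter class: vowels +7, consonants +4.
For forge: f(cons)+4=j, o(vowel)+7=v, r(cons)+4=v, g(cons)+4=k, e(vowel)+7=l.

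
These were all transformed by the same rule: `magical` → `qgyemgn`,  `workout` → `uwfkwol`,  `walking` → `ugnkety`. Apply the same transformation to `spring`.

izfety

Each letter's alphabet position (a=0..z=25) is mapped through 3·x+6 mod 26 — an affine cipher.
Applying it to spring: s(18)→3·18+6≡8=i; p(15)→3·15+6≡25=z; r(17)→3·17+6≡5=f; i(8)→3·8+6≡4=e; n(13)→3·13+6≡19=t; g(6)→3·6+6≡24=y (all mod 26).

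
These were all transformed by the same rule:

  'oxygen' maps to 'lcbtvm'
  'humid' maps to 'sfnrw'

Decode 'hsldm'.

Each pair mirrors across the alphabet (o↔l, x↔c, y↔b): positions sum to 25. Each letter is replaced by its mirror in the alphabet: a↔z, b↔y, c↔x, and so on (the Atbash cipher).
Reversing it on hsldm: h↔s, s↔h, l↔o, d↔w, m↔n.

shown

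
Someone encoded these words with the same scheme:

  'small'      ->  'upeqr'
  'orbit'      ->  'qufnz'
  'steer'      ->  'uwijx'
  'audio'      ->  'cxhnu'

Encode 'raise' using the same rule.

tdmxk

Each letter shifts forward by (position + 2), i.e. 2, 3, 4, … — the shift grows by one for each successive letter.
For raise: r+2=t, a+3=d, i+4=m, s+5=x, e+6=k.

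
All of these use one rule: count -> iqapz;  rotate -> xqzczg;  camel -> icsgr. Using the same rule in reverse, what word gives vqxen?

Shifts by position in count: pos 0: c→i (+6), pos 1: o→q (+2), pos 2: u→a (+6), pos 3: n→p (+2) — repeating every 2. It's a Vigenère-style cipher with numeric key [6,2]: position i shifts by key[i mod 2].
Undoing it on vqxen: v−6=p, q−2=o, x−6=r, e−2=c, n−6=h.

porch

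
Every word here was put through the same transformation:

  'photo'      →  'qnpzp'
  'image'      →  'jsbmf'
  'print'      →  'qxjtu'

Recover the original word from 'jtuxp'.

intro

Shifts by position in photo: pos 0: p→q (+1), pos 1: h→n (+6), pos 2: o→p (+1), pos 3: t→z (+6) — repeating every 2. The shifts repeat in a cycle of length 2: positions 0,1,… shift by +1, +6, then the pattern repeats.
Decoding jtuxp: j−1=i, t−6=n, u−1=t, x−6=r, p−1=o.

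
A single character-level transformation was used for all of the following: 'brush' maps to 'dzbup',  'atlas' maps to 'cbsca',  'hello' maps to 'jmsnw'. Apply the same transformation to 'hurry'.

jcytg

It's a Vigenère-style cipher with numeric key [2,8,7]: position i shifts by key[i mod 3].
On hurry: h+2=j, u+8=c, r+7=y, r+2=t, y+8=g.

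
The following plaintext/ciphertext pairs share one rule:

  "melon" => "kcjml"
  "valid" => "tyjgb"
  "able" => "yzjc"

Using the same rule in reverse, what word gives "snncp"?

upper

Every letter moves 24 places later in the alphabet, wrapping around z→a.
Reversing it on snncp: s−24=u, n−24=p, n−24=p, c−24=e, p−24=r.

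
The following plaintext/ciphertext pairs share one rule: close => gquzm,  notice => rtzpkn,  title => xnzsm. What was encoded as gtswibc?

Each letter shifts forward by (position + 4), i.e. 4, 5, 6, … — the shift grows by one for each successive letter.
Reversing it on gtswibc: g−4=c, t−5=o, s−6=m, w−7=p, i−8=a, b−9=s, c−10=s.

compass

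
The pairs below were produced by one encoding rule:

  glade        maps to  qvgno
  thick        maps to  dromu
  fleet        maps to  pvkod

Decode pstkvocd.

finalist

It's a Vigenère-style cipher with numeric key [10,10,6]: position i shifts by key[i mod 3].
Reversing it on pstkvocd: p−10=f, s−10=i, t−6=n, k−10=a, v−10=l, o−6=i, c−10=s, d−10=t.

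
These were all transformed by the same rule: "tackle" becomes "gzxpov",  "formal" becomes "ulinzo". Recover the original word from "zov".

Each letter is replaced by its mirror in the alphabet: a↔z, b↔y, c↔x, and so on (the Atbash cipher).
Reversing it on zov: z↔a, o↔l, v↔e.

ale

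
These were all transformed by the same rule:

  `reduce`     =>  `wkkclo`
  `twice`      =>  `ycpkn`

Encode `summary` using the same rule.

xatujbj

In reduce: r→w is +5, e→k is +6, d→k is +7, u→c is +8 — the shift increases by 1 each position. Letter i (0-indexed) is shifted by i+5, so successive shifts are 5, 6, 7, ….
Applying it to summary: s+5=x, u+6=a, m+7=t, m+8=u, a+9=j, r+10=b, y+11=j.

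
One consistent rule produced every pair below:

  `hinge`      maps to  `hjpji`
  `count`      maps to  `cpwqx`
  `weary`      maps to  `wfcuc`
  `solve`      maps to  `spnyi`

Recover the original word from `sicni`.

Letter i (0-indexed) is shifted by i+0, so successive shifts are 0, 1, 2, ….
Decoding sicni: s−0=s, i−1=h, c−2=a, n−3=k, i−4=e.

shake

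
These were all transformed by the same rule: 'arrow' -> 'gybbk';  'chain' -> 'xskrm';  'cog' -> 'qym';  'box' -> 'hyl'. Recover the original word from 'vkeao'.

equal

The output letters match the input read backwards, each shifted +10: arrow reversed is worra. Two steps: reverse the string, then apply a Caesar shift of +10.
Undoing it on vkeao: shift back: v−10=l, k−10=a, e−10=u, a−10=q, o−10=e → lauqe; then reverse → equal.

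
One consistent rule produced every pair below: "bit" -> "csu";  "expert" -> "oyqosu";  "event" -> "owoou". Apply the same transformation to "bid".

The shift depends on letter class: consonant b→c is +1, but vowel i→s is +10. Vowels shift forward by 10 and consonants shift forward by 1.
Applying it to bid: b(cons)+1=c, i(vowel)+10=s, d(cons)+1=e.

cse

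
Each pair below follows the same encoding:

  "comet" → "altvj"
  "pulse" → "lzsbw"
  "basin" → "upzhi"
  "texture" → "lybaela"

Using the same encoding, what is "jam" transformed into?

thq

The output letters match the input read backwards, each shifted +7: comet reversed is temoc. The word is reversed, then every letter is shifted forward by 7.
Applying it to jam: reverse → maj; then shift: m+7=t, a+7=h, j+7=q.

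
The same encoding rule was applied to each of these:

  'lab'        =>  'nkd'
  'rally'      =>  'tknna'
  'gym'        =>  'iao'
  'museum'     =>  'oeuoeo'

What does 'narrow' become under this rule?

pkttyy

The rule splits by letter class: vowels +10, consonants +2.
On narrow: n(cons)+2=p, a(vowel)+10=k, r(cons)+2=t, r(cons)+2=t, o(vowel)+10=y, w(cons)+2=y.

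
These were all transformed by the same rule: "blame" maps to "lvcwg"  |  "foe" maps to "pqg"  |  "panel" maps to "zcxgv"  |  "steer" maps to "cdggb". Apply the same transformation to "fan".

The shift depends on letter class: consonant b→l is +10, but vowel a→c is +2. The rule splits by letter class: vowels +2, consonants +10.
On fan: f(cons)+10=p, a(vowel)+2=c, n(cons)+10=x.

pcx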